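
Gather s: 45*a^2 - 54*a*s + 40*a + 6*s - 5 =45*a^2 + 40*a + s*(6 - 54*a) - 5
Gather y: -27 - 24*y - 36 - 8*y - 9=-32*y - 72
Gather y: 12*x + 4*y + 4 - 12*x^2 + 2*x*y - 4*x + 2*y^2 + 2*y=-12*x^2 + 8*x + 2*y^2 + y*(2*x + 6) + 4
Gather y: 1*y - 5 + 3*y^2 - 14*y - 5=3*y^2 - 13*y - 10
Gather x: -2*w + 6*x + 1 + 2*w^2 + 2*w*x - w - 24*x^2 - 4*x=2*w^2 - 3*w - 24*x^2 + x*(2*w + 2) + 1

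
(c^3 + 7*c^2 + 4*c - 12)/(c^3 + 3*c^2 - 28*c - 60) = (c - 1)/(c - 5)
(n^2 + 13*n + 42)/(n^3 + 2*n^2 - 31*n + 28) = (n + 6)/(n^2 - 5*n + 4)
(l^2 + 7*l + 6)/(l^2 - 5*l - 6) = (l + 6)/(l - 6)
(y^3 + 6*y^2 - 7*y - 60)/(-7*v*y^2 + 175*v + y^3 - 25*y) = (y^2 + y - 12)/(-7*v*y + 35*v + y^2 - 5*y)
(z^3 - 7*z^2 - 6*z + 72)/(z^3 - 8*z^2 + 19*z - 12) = (z^2 - 3*z - 18)/(z^2 - 4*z + 3)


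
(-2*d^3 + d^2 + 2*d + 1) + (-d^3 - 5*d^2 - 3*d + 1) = -3*d^3 - 4*d^2 - d + 2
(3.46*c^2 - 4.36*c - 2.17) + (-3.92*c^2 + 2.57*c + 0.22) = -0.46*c^2 - 1.79*c - 1.95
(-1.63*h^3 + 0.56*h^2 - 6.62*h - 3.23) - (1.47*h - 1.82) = -1.63*h^3 + 0.56*h^2 - 8.09*h - 1.41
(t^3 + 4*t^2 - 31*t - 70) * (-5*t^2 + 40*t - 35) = -5*t^5 + 20*t^4 + 280*t^3 - 1030*t^2 - 1715*t + 2450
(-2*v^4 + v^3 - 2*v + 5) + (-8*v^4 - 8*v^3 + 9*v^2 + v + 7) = -10*v^4 - 7*v^3 + 9*v^2 - v + 12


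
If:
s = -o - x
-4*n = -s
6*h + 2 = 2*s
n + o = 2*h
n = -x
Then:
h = -1/7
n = 1/7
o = -3/7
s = 4/7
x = -1/7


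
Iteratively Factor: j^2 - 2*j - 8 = (j + 2)*(j - 4)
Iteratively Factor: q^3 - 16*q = (q - 4)*(q^2 + 4*q) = q*(q - 4)*(q + 4)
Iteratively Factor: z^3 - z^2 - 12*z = (z)*(z^2 - z - 12) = z*(z - 4)*(z + 3)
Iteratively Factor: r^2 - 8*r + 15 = (r - 5)*(r - 3)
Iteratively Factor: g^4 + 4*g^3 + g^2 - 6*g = (g - 1)*(g^3 + 5*g^2 + 6*g) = (g - 1)*(g + 2)*(g^2 + 3*g) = g*(g - 1)*(g + 2)*(g + 3)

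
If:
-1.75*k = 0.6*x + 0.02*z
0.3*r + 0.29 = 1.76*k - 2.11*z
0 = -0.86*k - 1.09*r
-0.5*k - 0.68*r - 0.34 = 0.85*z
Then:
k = -0.29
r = 0.23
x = 0.86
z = -0.41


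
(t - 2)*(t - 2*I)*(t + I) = t^3 - 2*t^2 - I*t^2 + 2*t + 2*I*t - 4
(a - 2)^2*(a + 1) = a^3 - 3*a^2 + 4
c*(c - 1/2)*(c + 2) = c^3 + 3*c^2/2 - c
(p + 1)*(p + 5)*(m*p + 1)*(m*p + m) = m^2*p^4 + 7*m^2*p^3 + 11*m^2*p^2 + 5*m^2*p + m*p^3 + 7*m*p^2 + 11*m*p + 5*m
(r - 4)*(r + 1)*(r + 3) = r^3 - 13*r - 12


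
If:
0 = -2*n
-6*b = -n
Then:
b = 0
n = 0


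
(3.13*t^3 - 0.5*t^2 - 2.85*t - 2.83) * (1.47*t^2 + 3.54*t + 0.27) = 4.6011*t^5 + 10.3452*t^4 - 5.1144*t^3 - 14.3841*t^2 - 10.7877*t - 0.7641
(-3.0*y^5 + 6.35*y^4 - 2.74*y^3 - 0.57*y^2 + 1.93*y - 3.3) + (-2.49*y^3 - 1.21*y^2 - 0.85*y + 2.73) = -3.0*y^5 + 6.35*y^4 - 5.23*y^3 - 1.78*y^2 + 1.08*y - 0.57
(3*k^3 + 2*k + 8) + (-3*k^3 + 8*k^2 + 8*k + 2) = 8*k^2 + 10*k + 10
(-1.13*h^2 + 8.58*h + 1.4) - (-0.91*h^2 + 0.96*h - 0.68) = -0.22*h^2 + 7.62*h + 2.08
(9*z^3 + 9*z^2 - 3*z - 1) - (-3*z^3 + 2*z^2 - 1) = 12*z^3 + 7*z^2 - 3*z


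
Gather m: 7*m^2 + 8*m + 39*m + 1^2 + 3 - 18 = 7*m^2 + 47*m - 14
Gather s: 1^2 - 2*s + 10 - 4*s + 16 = 27 - 6*s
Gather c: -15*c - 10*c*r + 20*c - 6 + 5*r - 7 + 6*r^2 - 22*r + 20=c*(5 - 10*r) + 6*r^2 - 17*r + 7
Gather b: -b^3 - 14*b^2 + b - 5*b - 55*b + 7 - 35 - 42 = -b^3 - 14*b^2 - 59*b - 70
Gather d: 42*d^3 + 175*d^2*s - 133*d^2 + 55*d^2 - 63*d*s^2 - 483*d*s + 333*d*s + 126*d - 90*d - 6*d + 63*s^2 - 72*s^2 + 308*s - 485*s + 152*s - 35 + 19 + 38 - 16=42*d^3 + d^2*(175*s - 78) + d*(-63*s^2 - 150*s + 30) - 9*s^2 - 25*s + 6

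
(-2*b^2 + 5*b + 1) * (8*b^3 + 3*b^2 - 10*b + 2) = -16*b^5 + 34*b^4 + 43*b^3 - 51*b^2 + 2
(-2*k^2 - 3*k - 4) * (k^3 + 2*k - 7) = -2*k^5 - 3*k^4 - 8*k^3 + 8*k^2 + 13*k + 28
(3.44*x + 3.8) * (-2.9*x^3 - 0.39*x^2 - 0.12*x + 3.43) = -9.976*x^4 - 12.3616*x^3 - 1.8948*x^2 + 11.3432*x + 13.034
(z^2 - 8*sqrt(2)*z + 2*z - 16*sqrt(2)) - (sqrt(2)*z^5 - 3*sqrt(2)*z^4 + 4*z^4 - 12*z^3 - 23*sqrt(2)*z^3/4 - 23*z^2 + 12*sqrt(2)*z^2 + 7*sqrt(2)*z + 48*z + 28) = -sqrt(2)*z^5 - 4*z^4 + 3*sqrt(2)*z^4 + 23*sqrt(2)*z^3/4 + 12*z^3 - 12*sqrt(2)*z^2 + 24*z^2 - 46*z - 15*sqrt(2)*z - 28 - 16*sqrt(2)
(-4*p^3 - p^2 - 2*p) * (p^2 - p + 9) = -4*p^5 + 3*p^4 - 37*p^3 - 7*p^2 - 18*p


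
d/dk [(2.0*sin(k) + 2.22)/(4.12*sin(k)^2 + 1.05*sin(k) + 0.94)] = (-18.2928*sin(k) + 4.12*cos(2*k) - 4.571)*cos(k)/(4.12*sin(k)^2 + 1.05*sin(k) + 0.94)^2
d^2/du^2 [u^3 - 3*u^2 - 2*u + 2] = 6*u - 6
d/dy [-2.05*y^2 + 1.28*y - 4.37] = 1.28 - 4.1*y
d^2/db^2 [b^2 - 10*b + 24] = 2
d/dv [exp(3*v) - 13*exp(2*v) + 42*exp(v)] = (3*exp(2*v) - 26*exp(v) + 42)*exp(v)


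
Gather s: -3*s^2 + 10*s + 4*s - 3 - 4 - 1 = -3*s^2 + 14*s - 8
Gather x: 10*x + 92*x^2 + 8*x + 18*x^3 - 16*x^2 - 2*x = 18*x^3 + 76*x^2 + 16*x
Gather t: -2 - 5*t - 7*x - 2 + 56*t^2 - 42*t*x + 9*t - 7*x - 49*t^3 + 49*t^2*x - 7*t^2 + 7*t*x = -49*t^3 + t^2*(49*x + 49) + t*(4 - 35*x) - 14*x - 4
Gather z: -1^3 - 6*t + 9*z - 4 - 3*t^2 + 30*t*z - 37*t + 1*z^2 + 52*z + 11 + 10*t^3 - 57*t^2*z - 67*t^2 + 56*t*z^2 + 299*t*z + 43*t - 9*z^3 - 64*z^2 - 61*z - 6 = 10*t^3 - 70*t^2 - 9*z^3 + z^2*(56*t - 63) + z*(-57*t^2 + 329*t)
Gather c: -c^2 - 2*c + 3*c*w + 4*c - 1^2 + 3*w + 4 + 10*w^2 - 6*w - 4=-c^2 + c*(3*w + 2) + 10*w^2 - 3*w - 1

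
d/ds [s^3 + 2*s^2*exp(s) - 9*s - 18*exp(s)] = 2*s^2*exp(s) + 3*s^2 + 4*s*exp(s) - 18*exp(s) - 9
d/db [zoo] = 0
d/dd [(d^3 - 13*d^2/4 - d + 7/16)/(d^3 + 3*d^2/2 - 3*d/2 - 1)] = (38*d^2 - 46*d + 53)/(8*(d^4 + 2*d^3 - 3*d^2 - 4*d + 4))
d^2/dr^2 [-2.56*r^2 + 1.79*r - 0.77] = -5.12000000000000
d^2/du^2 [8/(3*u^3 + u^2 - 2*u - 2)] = 16*(-(9*u + 1)*(3*u^3 + u^2 - 2*u - 2) + (9*u^2 + 2*u - 2)^2)/(3*u^3 + u^2 - 2*u - 2)^3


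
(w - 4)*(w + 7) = w^2 + 3*w - 28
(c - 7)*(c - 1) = c^2 - 8*c + 7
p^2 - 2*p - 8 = (p - 4)*(p + 2)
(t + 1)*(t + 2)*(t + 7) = t^3 + 10*t^2 + 23*t + 14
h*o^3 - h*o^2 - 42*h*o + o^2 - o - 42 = (o - 7)*(o + 6)*(h*o + 1)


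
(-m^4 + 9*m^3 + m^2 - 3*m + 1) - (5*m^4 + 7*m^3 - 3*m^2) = -6*m^4 + 2*m^3 + 4*m^2 - 3*m + 1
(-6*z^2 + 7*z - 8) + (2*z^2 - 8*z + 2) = -4*z^2 - z - 6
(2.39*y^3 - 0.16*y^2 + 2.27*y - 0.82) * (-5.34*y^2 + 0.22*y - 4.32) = -12.7626*y^5 + 1.3802*y^4 - 22.4818*y^3 + 5.5694*y^2 - 9.9868*y + 3.5424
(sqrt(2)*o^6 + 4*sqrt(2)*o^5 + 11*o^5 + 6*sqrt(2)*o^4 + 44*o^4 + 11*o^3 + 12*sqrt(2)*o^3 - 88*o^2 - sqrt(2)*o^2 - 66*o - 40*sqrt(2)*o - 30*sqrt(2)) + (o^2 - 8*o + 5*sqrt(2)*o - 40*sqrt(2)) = sqrt(2)*o^6 + 4*sqrt(2)*o^5 + 11*o^5 + 6*sqrt(2)*o^4 + 44*o^4 + 11*o^3 + 12*sqrt(2)*o^3 - 87*o^2 - sqrt(2)*o^2 - 74*o - 35*sqrt(2)*o - 70*sqrt(2)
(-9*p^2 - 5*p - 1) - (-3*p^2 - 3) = -6*p^2 - 5*p + 2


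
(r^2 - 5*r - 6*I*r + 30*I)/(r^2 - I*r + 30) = (r - 5)/(r + 5*I)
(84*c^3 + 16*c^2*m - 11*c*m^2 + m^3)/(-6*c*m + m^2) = -14*c^2/m - 5*c + m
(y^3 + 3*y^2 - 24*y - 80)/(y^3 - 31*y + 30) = (y^2 + 8*y + 16)/(y^2 + 5*y - 6)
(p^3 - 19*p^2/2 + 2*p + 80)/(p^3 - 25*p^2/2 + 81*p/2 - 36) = (2*p^2 - 3*p - 20)/(2*p^2 - 9*p + 9)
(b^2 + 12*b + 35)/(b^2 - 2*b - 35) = (b + 7)/(b - 7)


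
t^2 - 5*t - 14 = (t - 7)*(t + 2)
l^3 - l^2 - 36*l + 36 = (l - 6)*(l - 1)*(l + 6)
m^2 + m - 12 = (m - 3)*(m + 4)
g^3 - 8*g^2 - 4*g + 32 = (g - 8)*(g - 2)*(g + 2)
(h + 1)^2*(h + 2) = h^3 + 4*h^2 + 5*h + 2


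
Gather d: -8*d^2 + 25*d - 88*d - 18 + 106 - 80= -8*d^2 - 63*d + 8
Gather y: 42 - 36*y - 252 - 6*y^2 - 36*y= -6*y^2 - 72*y - 210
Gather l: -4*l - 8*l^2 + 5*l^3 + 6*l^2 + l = 5*l^3 - 2*l^2 - 3*l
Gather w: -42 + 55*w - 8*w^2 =-8*w^2 + 55*w - 42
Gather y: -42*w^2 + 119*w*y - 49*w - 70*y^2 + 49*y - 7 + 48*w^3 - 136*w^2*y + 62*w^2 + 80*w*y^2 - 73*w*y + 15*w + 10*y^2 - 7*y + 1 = 48*w^3 + 20*w^2 - 34*w + y^2*(80*w - 60) + y*(-136*w^2 + 46*w + 42) - 6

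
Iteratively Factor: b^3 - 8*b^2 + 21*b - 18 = (b - 2)*(b^2 - 6*b + 9) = (b - 3)*(b - 2)*(b - 3)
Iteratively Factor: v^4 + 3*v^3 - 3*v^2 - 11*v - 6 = (v + 1)*(v^3 + 2*v^2 - 5*v - 6) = (v + 1)^2*(v^2 + v - 6) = (v - 2)*(v + 1)^2*(v + 3)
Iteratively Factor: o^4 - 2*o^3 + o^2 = (o - 1)*(o^3 - o^2) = (o - 1)^2*(o^2) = o*(o - 1)^2*(o)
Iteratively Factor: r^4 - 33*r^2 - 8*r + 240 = (r + 4)*(r^3 - 4*r^2 - 17*r + 60) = (r - 5)*(r + 4)*(r^2 + r - 12) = (r - 5)*(r + 4)^2*(r - 3)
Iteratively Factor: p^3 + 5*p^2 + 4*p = (p + 4)*(p^2 + p) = p*(p + 4)*(p + 1)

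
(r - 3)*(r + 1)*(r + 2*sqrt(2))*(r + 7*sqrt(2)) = r^4 - 2*r^3 + 9*sqrt(2)*r^3 - 18*sqrt(2)*r^2 + 25*r^2 - 56*r - 27*sqrt(2)*r - 84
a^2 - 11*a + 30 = (a - 6)*(a - 5)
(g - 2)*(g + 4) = g^2 + 2*g - 8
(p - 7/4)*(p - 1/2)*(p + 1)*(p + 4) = p^4 + 11*p^3/4 - 51*p^2/8 - 37*p/8 + 7/2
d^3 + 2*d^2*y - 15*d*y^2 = d*(d - 3*y)*(d + 5*y)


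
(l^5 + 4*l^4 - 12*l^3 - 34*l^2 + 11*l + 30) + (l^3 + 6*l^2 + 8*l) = l^5 + 4*l^4 - 11*l^3 - 28*l^2 + 19*l + 30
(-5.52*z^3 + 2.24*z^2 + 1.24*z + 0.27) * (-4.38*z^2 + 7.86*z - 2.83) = 24.1776*z^5 - 53.1984*z^4 + 27.7968*z^3 + 2.2246*z^2 - 1.387*z - 0.7641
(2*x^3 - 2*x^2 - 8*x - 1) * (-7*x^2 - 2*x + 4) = -14*x^5 + 10*x^4 + 68*x^3 + 15*x^2 - 30*x - 4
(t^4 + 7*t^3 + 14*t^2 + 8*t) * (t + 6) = t^5 + 13*t^4 + 56*t^3 + 92*t^2 + 48*t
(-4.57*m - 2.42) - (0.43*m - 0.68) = -5.0*m - 1.74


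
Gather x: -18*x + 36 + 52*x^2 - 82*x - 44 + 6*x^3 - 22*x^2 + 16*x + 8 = 6*x^3 + 30*x^2 - 84*x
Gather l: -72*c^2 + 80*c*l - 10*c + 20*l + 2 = -72*c^2 - 10*c + l*(80*c + 20) + 2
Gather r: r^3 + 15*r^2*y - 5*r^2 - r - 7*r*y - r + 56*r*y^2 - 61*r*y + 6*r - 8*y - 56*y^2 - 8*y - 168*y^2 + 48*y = r^3 + r^2*(15*y - 5) + r*(56*y^2 - 68*y + 4) - 224*y^2 + 32*y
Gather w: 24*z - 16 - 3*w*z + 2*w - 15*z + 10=w*(2 - 3*z) + 9*z - 6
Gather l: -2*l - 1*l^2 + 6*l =-l^2 + 4*l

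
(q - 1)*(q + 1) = q^2 - 1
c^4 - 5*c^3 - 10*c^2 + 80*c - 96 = (c - 4)*(c - 3)*(c - 2)*(c + 4)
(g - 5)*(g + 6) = g^2 + g - 30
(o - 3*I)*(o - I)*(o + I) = o^3 - 3*I*o^2 + o - 3*I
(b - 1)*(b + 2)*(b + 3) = b^3 + 4*b^2 + b - 6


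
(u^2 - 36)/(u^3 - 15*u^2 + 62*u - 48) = (u + 6)/(u^2 - 9*u + 8)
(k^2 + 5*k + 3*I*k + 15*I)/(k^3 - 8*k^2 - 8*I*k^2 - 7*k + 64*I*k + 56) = (k^2 + k*(5 + 3*I) + 15*I)/(k^3 - 8*k^2*(1 + I) + k*(-7 + 64*I) + 56)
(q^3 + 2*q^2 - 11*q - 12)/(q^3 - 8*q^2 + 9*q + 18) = (q + 4)/(q - 6)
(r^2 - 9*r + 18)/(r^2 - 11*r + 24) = (r - 6)/(r - 8)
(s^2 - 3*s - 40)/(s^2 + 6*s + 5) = (s - 8)/(s + 1)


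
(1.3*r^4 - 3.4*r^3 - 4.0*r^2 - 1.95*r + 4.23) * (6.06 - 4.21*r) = -5.473*r^5 + 22.192*r^4 - 3.764*r^3 - 16.0305*r^2 - 29.6253*r + 25.6338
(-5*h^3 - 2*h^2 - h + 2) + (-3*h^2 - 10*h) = -5*h^3 - 5*h^2 - 11*h + 2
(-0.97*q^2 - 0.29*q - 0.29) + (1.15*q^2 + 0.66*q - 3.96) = 0.18*q^2 + 0.37*q - 4.25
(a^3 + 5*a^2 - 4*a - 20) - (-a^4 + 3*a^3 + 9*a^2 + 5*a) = a^4 - 2*a^3 - 4*a^2 - 9*a - 20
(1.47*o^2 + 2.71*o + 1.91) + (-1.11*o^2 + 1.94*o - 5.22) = 0.36*o^2 + 4.65*o - 3.31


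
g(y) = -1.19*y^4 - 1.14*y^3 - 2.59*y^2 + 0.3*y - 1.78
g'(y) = -4.76*y^3 - 3.42*y^2 - 5.18*y + 0.3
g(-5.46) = -952.66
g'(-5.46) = 701.42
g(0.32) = -2.00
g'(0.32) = -1.86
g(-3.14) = -108.65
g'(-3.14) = 130.21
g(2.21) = -54.46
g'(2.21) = -79.23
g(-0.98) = -4.59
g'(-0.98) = 6.57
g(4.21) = -505.32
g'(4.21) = -437.31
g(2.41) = -72.20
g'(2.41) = -98.68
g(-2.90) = -80.79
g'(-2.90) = 102.65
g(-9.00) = -7190.80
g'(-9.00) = 3239.94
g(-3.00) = -91.60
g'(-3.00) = 113.58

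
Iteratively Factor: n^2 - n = (n - 1)*(n)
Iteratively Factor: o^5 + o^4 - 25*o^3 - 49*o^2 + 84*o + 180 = (o - 5)*(o^4 + 6*o^3 + 5*o^2 - 24*o - 36) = (o - 5)*(o + 2)*(o^3 + 4*o^2 - 3*o - 18) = (o - 5)*(o + 2)*(o + 3)*(o^2 + o - 6) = (o - 5)*(o - 2)*(o + 2)*(o + 3)*(o + 3)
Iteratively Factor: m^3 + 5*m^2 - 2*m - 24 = (m - 2)*(m^2 + 7*m + 12) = (m - 2)*(m + 3)*(m + 4)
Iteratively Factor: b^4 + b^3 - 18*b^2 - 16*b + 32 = (b + 2)*(b^3 - b^2 - 16*b + 16) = (b + 2)*(b + 4)*(b^2 - 5*b + 4) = (b - 4)*(b + 2)*(b + 4)*(b - 1)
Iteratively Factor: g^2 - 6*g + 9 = (g - 3)*(g - 3)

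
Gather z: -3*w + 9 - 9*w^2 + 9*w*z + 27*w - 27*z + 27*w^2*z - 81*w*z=-9*w^2 + 24*w + z*(27*w^2 - 72*w - 27) + 9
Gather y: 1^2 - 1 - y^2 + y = -y^2 + y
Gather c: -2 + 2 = 0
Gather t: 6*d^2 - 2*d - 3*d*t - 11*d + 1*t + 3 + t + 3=6*d^2 - 13*d + t*(2 - 3*d) + 6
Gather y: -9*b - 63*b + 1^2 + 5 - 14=-72*b - 8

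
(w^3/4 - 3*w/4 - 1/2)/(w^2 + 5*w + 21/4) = (w^3 - 3*w - 2)/(4*w^2 + 20*w + 21)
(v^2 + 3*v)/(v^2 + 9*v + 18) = v/(v + 6)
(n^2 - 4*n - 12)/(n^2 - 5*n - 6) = (n + 2)/(n + 1)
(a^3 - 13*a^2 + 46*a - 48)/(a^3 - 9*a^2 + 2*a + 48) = (a - 2)/(a + 2)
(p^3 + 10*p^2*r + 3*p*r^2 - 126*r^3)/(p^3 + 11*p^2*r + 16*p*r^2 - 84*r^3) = (p - 3*r)/(p - 2*r)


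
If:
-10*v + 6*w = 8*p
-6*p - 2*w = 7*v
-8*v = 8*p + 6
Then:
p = -93/20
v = 39/10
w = 3/10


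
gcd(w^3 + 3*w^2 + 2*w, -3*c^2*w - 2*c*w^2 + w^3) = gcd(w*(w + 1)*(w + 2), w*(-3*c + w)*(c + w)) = w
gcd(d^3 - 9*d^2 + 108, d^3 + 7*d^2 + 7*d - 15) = d + 3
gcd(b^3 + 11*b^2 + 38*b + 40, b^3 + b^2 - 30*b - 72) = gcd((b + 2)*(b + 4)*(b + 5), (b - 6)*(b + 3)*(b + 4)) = b + 4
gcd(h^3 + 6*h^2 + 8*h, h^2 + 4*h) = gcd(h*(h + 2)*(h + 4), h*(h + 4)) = h^2 + 4*h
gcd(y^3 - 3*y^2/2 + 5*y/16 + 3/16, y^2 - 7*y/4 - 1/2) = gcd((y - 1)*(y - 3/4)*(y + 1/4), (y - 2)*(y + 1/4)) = y + 1/4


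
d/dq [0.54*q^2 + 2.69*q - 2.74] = 1.08*q + 2.69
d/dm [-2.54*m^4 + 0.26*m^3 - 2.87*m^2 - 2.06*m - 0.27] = -10.16*m^3 + 0.78*m^2 - 5.74*m - 2.06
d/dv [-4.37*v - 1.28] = -4.37000000000000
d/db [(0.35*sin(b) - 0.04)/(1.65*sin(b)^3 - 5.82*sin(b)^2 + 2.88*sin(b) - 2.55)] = (-1.155*sin(b)^3 + 2.235*sin(b)^2 - 0.4656*sin(b) - 0.7773)*cos(b)/(2.7225*sin(b)^6 - 19.206*sin(b)^5 + 43.3764*sin(b)^4 - 41.9382*sin(b)^3 + 37.9764*sin(b)^2 - 14.688*sin(b) + 6.5025)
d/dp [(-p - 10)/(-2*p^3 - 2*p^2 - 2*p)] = (p*(p^2 + p + 1) - (p + 10)*(3*p^2 + 2*p + 1))/(2*p^2*(p^2 + p + 1)^2)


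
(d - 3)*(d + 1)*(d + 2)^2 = d^4 + 2*d^3 - 7*d^2 - 20*d - 12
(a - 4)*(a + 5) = a^2 + a - 20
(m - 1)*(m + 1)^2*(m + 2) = m^4 + 3*m^3 + m^2 - 3*m - 2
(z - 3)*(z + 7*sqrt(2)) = z^2 - 3*z + 7*sqrt(2)*z - 21*sqrt(2)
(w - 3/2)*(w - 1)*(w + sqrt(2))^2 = w^4 - 5*w^3/2 + 2*sqrt(2)*w^3 - 5*sqrt(2)*w^2 + 7*w^2/2 - 5*w + 3*sqrt(2)*w + 3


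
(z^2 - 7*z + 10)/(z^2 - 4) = (z - 5)/(z + 2)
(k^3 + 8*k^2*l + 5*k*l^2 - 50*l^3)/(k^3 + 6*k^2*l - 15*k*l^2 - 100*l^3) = (k - 2*l)/(k - 4*l)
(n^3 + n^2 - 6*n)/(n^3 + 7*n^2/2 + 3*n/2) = 2*(n - 2)/(2*n + 1)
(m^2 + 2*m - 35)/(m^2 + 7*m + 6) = (m^2 + 2*m - 35)/(m^2 + 7*m + 6)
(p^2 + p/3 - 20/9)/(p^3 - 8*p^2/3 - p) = (-3*p^2 - p + 20/3)/(p*(-3*p^2 + 8*p + 3))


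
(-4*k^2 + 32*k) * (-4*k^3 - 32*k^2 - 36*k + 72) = 16*k^5 - 880*k^3 - 1440*k^2 + 2304*k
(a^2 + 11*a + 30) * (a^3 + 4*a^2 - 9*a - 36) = a^5 + 15*a^4 + 65*a^3 - 15*a^2 - 666*a - 1080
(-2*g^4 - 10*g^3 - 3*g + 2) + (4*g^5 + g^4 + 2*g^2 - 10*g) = 4*g^5 - g^4 - 10*g^3 + 2*g^2 - 13*g + 2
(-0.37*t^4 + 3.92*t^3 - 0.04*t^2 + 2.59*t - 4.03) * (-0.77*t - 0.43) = 0.2849*t^5 - 2.8593*t^4 - 1.6548*t^3 - 1.9771*t^2 + 1.9894*t + 1.7329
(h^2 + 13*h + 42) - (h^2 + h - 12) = 12*h + 54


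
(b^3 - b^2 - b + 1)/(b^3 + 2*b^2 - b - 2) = (b - 1)/(b + 2)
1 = 1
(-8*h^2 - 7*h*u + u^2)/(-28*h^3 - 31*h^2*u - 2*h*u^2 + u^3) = (-8*h + u)/(-28*h^2 - 3*h*u + u^2)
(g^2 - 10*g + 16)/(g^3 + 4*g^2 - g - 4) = (g^2 - 10*g + 16)/(g^3 + 4*g^2 - g - 4)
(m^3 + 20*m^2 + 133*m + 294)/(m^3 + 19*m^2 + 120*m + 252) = (m + 7)/(m + 6)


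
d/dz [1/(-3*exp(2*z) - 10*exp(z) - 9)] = (6*exp(z) + 10)*exp(z)/(3*exp(2*z) + 10*exp(z) + 9)^2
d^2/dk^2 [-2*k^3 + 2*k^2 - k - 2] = 4 - 12*k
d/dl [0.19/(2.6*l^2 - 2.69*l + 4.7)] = (0.5111 - 0.988*l)/(2.6*l^2 - 2.69*l + 4.7)^2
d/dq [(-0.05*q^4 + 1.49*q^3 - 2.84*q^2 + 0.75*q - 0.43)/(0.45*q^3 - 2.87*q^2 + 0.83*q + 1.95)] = (-0.0225*q^6 + 0.286999999999999*q^5 - 3.1228*q^4 + 1.4084*q^3 + 9.0923*q^2 - 13.5442*q + 1.8194)/(0.2025*q^6 - 2.583*q^5 + 8.9839*q^4 - 3.0092*q^3 - 10.5041*q^2 + 3.237*q + 3.8025)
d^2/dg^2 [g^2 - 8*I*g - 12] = 2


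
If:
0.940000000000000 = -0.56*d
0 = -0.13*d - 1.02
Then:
No Solution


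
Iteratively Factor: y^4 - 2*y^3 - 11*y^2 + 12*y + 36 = (y - 3)*(y^3 + y^2 - 8*y - 12) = (y - 3)^2*(y^2 + 4*y + 4) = (y - 3)^2*(y + 2)*(y + 2)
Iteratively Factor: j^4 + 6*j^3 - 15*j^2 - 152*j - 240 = (j + 4)*(j^3 + 2*j^2 - 23*j - 60) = (j - 5)*(j + 4)*(j^2 + 7*j + 12) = (j - 5)*(j + 4)^2*(j + 3)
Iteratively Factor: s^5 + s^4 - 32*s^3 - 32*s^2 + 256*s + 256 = (s + 4)*(s^4 - 3*s^3 - 20*s^2 + 48*s + 64) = (s + 1)*(s + 4)*(s^3 - 4*s^2 - 16*s + 64) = (s - 4)*(s + 1)*(s + 4)*(s^2 - 16) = (s - 4)*(s + 1)*(s + 4)^2*(s - 4)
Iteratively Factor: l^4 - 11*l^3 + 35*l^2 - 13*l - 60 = (l - 3)*(l^3 - 8*l^2 + 11*l + 20) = (l - 4)*(l - 3)*(l^2 - 4*l - 5) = (l - 5)*(l - 4)*(l - 3)*(l + 1)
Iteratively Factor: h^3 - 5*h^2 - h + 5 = (h + 1)*(h^2 - 6*h + 5) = (h - 5)*(h + 1)*(h - 1)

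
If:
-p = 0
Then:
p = 0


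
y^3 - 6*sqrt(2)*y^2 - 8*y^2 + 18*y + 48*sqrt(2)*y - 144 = (y - 8)*(y - 3*sqrt(2))^2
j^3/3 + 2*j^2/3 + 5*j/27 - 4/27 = (j/3 + 1/3)*(j - 1/3)*(j + 4/3)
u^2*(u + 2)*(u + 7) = u^4 + 9*u^3 + 14*u^2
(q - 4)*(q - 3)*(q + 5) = q^3 - 2*q^2 - 23*q + 60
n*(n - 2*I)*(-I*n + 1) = -I*n^3 - n^2 - 2*I*n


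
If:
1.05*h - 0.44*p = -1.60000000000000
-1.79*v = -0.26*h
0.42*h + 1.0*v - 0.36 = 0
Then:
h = 0.64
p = 5.16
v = 0.09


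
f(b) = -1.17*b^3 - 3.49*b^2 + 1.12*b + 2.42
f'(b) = -3.51*b^2 - 6.98*b + 1.12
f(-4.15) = 21.29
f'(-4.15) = -30.36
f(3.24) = -70.38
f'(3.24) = -58.34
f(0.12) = 2.50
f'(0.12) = 0.23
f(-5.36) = 76.32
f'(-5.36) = -62.31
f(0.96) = -0.76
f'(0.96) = -8.82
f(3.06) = -60.36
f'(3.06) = -53.11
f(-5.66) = 96.42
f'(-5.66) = -71.82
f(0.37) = 2.30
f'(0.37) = -1.94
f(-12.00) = 1508.18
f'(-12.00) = -420.56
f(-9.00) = 562.58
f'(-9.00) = -220.37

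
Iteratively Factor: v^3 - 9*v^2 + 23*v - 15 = (v - 1)*(v^2 - 8*v + 15) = (v - 5)*(v - 1)*(v - 3)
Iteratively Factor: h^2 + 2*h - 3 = (h - 1)*(h + 3)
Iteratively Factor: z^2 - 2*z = (z)*(z - 2)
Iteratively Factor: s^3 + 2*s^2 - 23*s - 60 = (s + 3)*(s^2 - s - 20) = (s - 5)*(s + 3)*(s + 4)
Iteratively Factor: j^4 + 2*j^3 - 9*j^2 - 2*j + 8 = (j + 1)*(j^3 + j^2 - 10*j + 8) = (j - 1)*(j + 1)*(j^2 + 2*j - 8) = (j - 1)*(j + 1)*(j + 4)*(j - 2)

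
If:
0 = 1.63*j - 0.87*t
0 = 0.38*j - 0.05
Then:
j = 0.13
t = 0.25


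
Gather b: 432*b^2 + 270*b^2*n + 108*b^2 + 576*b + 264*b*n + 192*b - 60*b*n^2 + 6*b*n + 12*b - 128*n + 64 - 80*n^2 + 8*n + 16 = b^2*(270*n + 540) + b*(-60*n^2 + 270*n + 780) - 80*n^2 - 120*n + 80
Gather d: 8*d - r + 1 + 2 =8*d - r + 3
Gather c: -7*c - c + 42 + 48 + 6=96 - 8*c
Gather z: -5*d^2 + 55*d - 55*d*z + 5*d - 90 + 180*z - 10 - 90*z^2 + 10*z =-5*d^2 + 60*d - 90*z^2 + z*(190 - 55*d) - 100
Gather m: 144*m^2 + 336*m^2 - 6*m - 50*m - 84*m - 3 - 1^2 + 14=480*m^2 - 140*m + 10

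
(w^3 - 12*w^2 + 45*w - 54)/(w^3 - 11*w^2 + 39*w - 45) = (w - 6)/(w - 5)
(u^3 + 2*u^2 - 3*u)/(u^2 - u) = u + 3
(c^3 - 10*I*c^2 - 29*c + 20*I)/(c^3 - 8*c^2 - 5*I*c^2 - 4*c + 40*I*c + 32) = (c - 5*I)/(c - 8)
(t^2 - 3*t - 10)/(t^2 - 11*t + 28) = (t^2 - 3*t - 10)/(t^2 - 11*t + 28)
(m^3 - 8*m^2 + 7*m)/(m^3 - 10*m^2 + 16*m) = (m^2 - 8*m + 7)/(m^2 - 10*m + 16)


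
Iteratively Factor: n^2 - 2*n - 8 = (n - 4)*(n + 2)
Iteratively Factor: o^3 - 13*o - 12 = (o - 4)*(o^2 + 4*o + 3) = (o - 4)*(o + 1)*(o + 3)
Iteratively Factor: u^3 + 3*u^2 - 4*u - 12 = (u + 2)*(u^2 + u - 6) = (u - 2)*(u + 2)*(u + 3)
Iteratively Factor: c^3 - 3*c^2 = (c)*(c^2 - 3*c) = c^2*(c - 3)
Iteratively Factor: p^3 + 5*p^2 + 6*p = (p + 2)*(p^2 + 3*p) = (p + 2)*(p + 3)*(p)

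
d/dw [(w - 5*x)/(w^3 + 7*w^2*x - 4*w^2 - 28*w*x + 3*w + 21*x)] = (w^3 + 7*w^2*x - 4*w^2 - 28*w*x + 3*w + 21*x - (w - 5*x)*(3*w^2 + 14*w*x - 8*w - 28*x + 3))/(w^3 + 7*w^2*x - 4*w^2 - 28*w*x + 3*w + 21*x)^2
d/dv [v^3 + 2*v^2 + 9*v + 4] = 3*v^2 + 4*v + 9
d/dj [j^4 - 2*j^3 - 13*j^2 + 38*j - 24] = 4*j^3 - 6*j^2 - 26*j + 38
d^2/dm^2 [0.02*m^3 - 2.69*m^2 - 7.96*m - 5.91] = 0.12*m - 5.38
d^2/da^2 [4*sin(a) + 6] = -4*sin(a)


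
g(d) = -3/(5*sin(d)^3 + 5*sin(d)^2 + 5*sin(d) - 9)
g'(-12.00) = 2.21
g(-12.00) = 0.73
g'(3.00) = -0.30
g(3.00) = 0.37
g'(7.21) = 71.67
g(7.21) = -3.98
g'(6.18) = 0.14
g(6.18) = 0.32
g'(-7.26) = 0.07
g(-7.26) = 0.24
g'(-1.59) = -0.00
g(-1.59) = 0.21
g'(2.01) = -3.03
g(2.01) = -0.90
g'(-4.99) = 0.98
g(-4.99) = -0.61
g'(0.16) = 0.32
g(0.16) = 0.37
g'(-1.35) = 0.03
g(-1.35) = 0.22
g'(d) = -3*(-15*sin(d)^2*cos(d) - 10*sin(d)*cos(d) - 5*cos(d))/(5*sin(d)^3 + 5*sin(d)^2 + 5*sin(d) - 9)^2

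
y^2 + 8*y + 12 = (y + 2)*(y + 6)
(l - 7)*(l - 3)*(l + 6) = l^3 - 4*l^2 - 39*l + 126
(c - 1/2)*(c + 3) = c^2 + 5*c/2 - 3/2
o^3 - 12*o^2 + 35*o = o*(o - 7)*(o - 5)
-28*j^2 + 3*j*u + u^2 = (-4*j + u)*(7*j + u)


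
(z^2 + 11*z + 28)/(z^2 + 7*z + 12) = (z + 7)/(z + 3)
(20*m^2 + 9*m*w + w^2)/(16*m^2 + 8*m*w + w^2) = (5*m + w)/(4*m + w)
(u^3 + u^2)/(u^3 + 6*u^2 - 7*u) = u*(u + 1)/(u^2 + 6*u - 7)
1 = 1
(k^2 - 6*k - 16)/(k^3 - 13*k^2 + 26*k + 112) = 1/(k - 7)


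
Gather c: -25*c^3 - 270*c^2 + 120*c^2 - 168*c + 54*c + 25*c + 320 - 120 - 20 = -25*c^3 - 150*c^2 - 89*c + 180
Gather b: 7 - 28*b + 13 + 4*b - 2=18 - 24*b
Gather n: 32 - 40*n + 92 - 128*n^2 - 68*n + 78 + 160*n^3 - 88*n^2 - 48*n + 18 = 160*n^3 - 216*n^2 - 156*n + 220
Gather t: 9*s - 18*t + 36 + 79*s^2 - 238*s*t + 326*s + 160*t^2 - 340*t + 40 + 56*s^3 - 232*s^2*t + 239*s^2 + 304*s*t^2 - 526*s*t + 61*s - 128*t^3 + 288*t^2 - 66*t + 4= 56*s^3 + 318*s^2 + 396*s - 128*t^3 + t^2*(304*s + 448) + t*(-232*s^2 - 764*s - 424) + 80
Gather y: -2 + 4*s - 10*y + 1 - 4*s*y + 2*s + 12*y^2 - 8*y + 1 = 6*s + 12*y^2 + y*(-4*s - 18)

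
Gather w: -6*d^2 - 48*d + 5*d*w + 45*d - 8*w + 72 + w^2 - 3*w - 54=-6*d^2 - 3*d + w^2 + w*(5*d - 11) + 18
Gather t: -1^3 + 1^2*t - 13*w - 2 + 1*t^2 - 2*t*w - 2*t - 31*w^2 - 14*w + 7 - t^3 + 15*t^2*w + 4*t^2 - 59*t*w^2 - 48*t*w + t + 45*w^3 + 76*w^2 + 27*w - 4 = -t^3 + t^2*(15*w + 5) + t*(-59*w^2 - 50*w) + 45*w^3 + 45*w^2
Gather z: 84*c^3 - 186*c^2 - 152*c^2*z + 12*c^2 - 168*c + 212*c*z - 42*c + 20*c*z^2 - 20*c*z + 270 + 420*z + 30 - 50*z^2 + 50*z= 84*c^3 - 174*c^2 - 210*c + z^2*(20*c - 50) + z*(-152*c^2 + 192*c + 470) + 300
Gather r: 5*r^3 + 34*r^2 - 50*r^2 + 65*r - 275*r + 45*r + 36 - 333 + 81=5*r^3 - 16*r^2 - 165*r - 216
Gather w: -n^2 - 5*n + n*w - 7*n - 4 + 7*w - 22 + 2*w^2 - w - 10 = -n^2 - 12*n + 2*w^2 + w*(n + 6) - 36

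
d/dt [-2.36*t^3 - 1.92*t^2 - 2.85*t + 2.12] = -7.08*t^2 - 3.84*t - 2.85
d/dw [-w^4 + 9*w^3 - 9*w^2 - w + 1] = -4*w^3 + 27*w^2 - 18*w - 1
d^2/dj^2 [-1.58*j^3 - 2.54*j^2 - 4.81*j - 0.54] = -9.48*j - 5.08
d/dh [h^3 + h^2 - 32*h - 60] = 3*h^2 + 2*h - 32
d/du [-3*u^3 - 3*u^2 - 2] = 3*u*(-3*u - 2)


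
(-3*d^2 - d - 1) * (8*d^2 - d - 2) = -24*d^4 - 5*d^3 - d^2 + 3*d + 2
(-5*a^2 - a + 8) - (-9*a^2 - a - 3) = 4*a^2 + 11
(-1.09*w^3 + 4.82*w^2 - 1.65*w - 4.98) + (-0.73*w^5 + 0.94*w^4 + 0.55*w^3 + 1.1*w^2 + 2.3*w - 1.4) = -0.73*w^5 + 0.94*w^4 - 0.54*w^3 + 5.92*w^2 + 0.65*w - 6.38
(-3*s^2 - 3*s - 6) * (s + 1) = -3*s^3 - 6*s^2 - 9*s - 6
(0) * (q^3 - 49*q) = 0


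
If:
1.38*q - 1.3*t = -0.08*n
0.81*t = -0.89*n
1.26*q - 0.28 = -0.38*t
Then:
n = -0.16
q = 0.17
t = 0.17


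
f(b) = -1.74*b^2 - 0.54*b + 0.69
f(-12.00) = -243.39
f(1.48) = -3.92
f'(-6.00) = 20.34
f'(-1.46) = 4.54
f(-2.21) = -6.61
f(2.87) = -15.19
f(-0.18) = 0.73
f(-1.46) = -2.23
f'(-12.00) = 41.22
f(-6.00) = -58.71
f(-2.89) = -12.28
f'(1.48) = -5.69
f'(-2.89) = 9.52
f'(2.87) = -10.53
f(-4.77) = -36.32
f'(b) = -3.48*b - 0.54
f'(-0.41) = 0.89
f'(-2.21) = 7.15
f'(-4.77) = 16.06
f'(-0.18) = 0.09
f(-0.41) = 0.62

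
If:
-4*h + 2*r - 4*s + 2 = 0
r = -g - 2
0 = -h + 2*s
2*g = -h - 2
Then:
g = -1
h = 0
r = -1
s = 0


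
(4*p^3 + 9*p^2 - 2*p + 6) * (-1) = -4*p^3 - 9*p^2 + 2*p - 6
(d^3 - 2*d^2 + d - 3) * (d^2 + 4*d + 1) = d^5 + 2*d^4 - 6*d^3 - d^2 - 11*d - 3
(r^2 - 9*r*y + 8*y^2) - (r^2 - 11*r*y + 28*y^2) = 2*r*y - 20*y^2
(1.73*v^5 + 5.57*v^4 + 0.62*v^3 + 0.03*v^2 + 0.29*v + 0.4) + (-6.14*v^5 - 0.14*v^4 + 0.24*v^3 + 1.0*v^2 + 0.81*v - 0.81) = -4.41*v^5 + 5.43*v^4 + 0.86*v^3 + 1.03*v^2 + 1.1*v - 0.41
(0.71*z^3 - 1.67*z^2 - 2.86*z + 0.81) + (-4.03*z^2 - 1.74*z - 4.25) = 0.71*z^3 - 5.7*z^2 - 4.6*z - 3.44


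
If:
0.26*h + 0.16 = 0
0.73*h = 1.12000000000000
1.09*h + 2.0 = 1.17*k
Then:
No Solution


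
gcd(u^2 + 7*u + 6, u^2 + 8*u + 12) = u + 6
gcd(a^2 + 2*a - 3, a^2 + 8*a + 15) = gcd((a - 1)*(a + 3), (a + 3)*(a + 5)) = a + 3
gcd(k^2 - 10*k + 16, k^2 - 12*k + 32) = k - 8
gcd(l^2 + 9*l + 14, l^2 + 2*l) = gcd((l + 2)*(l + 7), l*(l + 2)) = l + 2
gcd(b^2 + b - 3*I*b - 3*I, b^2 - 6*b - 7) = b + 1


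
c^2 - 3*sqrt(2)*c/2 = c*(c - 3*sqrt(2)/2)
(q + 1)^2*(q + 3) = q^3 + 5*q^2 + 7*q + 3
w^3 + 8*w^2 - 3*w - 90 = (w - 3)*(w + 5)*(w + 6)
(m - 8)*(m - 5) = m^2 - 13*m + 40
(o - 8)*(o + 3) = o^2 - 5*o - 24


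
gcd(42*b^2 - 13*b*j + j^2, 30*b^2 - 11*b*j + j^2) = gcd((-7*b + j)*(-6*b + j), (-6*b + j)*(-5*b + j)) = 6*b - j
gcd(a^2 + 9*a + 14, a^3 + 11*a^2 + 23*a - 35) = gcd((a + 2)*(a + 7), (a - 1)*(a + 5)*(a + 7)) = a + 7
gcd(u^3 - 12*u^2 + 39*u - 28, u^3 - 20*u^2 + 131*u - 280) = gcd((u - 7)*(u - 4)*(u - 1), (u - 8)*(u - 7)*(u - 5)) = u - 7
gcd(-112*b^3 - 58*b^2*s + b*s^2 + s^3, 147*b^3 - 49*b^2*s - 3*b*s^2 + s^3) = 7*b + s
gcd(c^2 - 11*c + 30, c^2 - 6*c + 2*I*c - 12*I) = c - 6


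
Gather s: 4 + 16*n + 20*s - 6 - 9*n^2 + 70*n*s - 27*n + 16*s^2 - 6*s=-9*n^2 - 11*n + 16*s^2 + s*(70*n + 14) - 2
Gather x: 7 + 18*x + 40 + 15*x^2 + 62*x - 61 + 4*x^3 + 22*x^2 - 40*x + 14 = 4*x^3 + 37*x^2 + 40*x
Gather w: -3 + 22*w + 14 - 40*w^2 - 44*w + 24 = -40*w^2 - 22*w + 35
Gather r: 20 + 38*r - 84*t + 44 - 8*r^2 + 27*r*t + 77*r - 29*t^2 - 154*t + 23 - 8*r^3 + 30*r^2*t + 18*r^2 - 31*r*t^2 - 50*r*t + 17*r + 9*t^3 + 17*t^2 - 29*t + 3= -8*r^3 + r^2*(30*t + 10) + r*(-31*t^2 - 23*t + 132) + 9*t^3 - 12*t^2 - 267*t + 90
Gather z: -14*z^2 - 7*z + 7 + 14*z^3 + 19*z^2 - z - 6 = 14*z^3 + 5*z^2 - 8*z + 1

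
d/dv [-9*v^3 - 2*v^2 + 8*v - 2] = -27*v^2 - 4*v + 8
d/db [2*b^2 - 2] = 4*b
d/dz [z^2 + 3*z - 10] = 2*z + 3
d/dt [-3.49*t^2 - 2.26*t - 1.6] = -6.98*t - 2.26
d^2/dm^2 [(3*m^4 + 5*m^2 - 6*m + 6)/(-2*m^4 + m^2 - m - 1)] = 2*(-78*m^8 + 180*m^7 - 193*m^6 + 33*m^5 + 192*m^4 - 167*m^3 + 21*m^2 + 36*m - 23)/(8*m^12 - 12*m^10 + 12*m^9 + 18*m^8 - 12*m^7 - 7*m^6 + 15*m^5 + 6*m^4 - 5*m^3 + 3*m + 1)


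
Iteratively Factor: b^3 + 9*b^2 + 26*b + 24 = (b + 2)*(b^2 + 7*b + 12) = (b + 2)*(b + 4)*(b + 3)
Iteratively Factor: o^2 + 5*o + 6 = (o + 2)*(o + 3)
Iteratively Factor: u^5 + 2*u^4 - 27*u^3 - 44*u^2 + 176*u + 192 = (u + 4)*(u^4 - 2*u^3 - 19*u^2 + 32*u + 48) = (u - 3)*(u + 4)*(u^3 + u^2 - 16*u - 16) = (u - 3)*(u + 1)*(u + 4)*(u^2 - 16) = (u - 3)*(u + 1)*(u + 4)^2*(u - 4)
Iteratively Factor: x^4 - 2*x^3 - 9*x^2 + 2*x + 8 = (x + 1)*(x^3 - 3*x^2 - 6*x + 8) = (x - 1)*(x + 1)*(x^2 - 2*x - 8) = (x - 4)*(x - 1)*(x + 1)*(x + 2)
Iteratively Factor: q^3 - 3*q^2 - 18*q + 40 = (q - 5)*(q^2 + 2*q - 8) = (q - 5)*(q - 2)*(q + 4)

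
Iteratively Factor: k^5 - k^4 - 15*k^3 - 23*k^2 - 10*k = (k)*(k^4 - k^3 - 15*k^2 - 23*k - 10) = k*(k + 1)*(k^3 - 2*k^2 - 13*k - 10) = k*(k - 5)*(k + 1)*(k^2 + 3*k + 2) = k*(k - 5)*(k + 1)^2*(k + 2)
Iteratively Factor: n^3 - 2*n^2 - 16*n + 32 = (n - 2)*(n^2 - 16) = (n - 4)*(n - 2)*(n + 4)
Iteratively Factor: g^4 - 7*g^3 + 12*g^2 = (g)*(g^3 - 7*g^2 + 12*g) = g^2*(g^2 - 7*g + 12) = g^2*(g - 3)*(g - 4)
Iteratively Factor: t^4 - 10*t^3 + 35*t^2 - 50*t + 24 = (t - 1)*(t^3 - 9*t^2 + 26*t - 24) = (t - 3)*(t - 1)*(t^2 - 6*t + 8) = (t - 4)*(t - 3)*(t - 1)*(t - 2)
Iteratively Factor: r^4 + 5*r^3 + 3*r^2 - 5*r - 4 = (r - 1)*(r^3 + 6*r^2 + 9*r + 4) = (r - 1)*(r + 1)*(r^2 + 5*r + 4) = (r - 1)*(r + 1)*(r + 4)*(r + 1)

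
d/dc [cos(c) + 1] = -sin(c)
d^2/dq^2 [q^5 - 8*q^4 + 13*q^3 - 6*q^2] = 20*q^3 - 96*q^2 + 78*q - 12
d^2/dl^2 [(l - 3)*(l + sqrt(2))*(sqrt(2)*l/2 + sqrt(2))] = sqrt(2)*(3*l - 1 + sqrt(2))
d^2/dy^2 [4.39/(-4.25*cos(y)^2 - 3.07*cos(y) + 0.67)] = (317.1775*(1 - cos(y)^2)^2 + 171.835575*cos(y)^3 + 249.966161*cos(y)^2 - 334.641359*cos(y) - 424.929172)/(4.25*cos(y)^2 + 3.07*cos(y) - 0.67)^3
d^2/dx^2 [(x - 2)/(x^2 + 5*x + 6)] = 2*((x - 2)*(2*x + 5)^2 - 3*(x + 1)*(x^2 + 5*x + 6))/(x^2 + 5*x + 6)^3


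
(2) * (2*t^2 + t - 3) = 4*t^2 + 2*t - 6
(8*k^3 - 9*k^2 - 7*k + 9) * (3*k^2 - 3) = 24*k^5 - 27*k^4 - 45*k^3 + 54*k^2 + 21*k - 27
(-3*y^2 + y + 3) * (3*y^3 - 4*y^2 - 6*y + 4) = -9*y^5 + 15*y^4 + 23*y^3 - 30*y^2 - 14*y + 12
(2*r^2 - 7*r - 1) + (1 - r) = 2*r^2 - 8*r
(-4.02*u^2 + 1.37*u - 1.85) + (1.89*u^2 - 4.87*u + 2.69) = -2.13*u^2 - 3.5*u + 0.84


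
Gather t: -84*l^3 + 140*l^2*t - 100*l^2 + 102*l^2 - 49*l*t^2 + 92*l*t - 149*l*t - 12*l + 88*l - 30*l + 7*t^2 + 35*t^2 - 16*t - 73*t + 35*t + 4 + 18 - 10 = -84*l^3 + 2*l^2 + 46*l + t^2*(42 - 49*l) + t*(140*l^2 - 57*l - 54) + 12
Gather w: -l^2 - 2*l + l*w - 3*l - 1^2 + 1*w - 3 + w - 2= -l^2 - 5*l + w*(l + 2) - 6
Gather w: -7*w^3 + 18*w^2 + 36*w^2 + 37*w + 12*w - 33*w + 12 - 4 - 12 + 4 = -7*w^3 + 54*w^2 + 16*w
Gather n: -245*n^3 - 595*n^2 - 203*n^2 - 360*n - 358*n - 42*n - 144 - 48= -245*n^3 - 798*n^2 - 760*n - 192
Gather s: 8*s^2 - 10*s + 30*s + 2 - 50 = 8*s^2 + 20*s - 48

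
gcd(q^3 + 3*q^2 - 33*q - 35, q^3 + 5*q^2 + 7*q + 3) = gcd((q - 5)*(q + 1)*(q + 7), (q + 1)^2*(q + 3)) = q + 1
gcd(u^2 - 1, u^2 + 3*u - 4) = u - 1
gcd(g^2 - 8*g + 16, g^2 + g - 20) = g - 4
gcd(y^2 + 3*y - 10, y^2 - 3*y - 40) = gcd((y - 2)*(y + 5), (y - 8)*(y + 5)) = y + 5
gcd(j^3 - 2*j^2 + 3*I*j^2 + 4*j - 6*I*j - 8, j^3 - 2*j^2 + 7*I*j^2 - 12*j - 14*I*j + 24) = j^2 + j*(-2 + 4*I) - 8*I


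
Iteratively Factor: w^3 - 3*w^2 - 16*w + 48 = (w + 4)*(w^2 - 7*w + 12) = (w - 4)*(w + 4)*(w - 3)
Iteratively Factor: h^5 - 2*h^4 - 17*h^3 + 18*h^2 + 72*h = (h - 3)*(h^4 + h^3 - 14*h^2 - 24*h) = (h - 3)*(h + 3)*(h^3 - 2*h^2 - 8*h) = (h - 4)*(h - 3)*(h + 3)*(h^2 + 2*h) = h*(h - 4)*(h - 3)*(h + 3)*(h + 2)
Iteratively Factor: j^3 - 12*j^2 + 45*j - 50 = (j - 5)*(j^2 - 7*j + 10) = (j - 5)^2*(j - 2)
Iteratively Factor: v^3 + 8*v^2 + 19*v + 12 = (v + 4)*(v^2 + 4*v + 3) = (v + 1)*(v + 4)*(v + 3)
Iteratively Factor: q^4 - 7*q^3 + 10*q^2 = (q - 2)*(q^3 - 5*q^2) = (q - 5)*(q - 2)*(q^2) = q*(q - 5)*(q - 2)*(q)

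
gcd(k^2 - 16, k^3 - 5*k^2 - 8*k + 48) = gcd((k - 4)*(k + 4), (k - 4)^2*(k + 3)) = k - 4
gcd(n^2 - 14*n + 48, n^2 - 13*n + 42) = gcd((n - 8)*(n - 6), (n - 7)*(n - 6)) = n - 6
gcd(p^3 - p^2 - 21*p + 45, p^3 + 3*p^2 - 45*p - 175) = p + 5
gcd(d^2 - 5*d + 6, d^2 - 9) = d - 3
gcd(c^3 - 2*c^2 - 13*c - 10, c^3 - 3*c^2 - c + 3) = c + 1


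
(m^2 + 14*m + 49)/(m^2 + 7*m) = (m + 7)/m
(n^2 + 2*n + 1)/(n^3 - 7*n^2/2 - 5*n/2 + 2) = 2*(n + 1)/(2*n^2 - 9*n + 4)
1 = 1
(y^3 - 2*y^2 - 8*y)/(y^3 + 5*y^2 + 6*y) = (y - 4)/(y + 3)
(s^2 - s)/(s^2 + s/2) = 2*(s - 1)/(2*s + 1)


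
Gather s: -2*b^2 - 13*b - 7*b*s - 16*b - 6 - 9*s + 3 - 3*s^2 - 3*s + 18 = -2*b^2 - 29*b - 3*s^2 + s*(-7*b - 12) + 15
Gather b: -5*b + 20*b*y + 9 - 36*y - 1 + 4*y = b*(20*y - 5) - 32*y + 8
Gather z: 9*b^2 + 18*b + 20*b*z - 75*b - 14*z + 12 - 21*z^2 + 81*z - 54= 9*b^2 - 57*b - 21*z^2 + z*(20*b + 67) - 42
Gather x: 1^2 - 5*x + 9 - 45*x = 10 - 50*x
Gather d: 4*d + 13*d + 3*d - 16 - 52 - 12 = 20*d - 80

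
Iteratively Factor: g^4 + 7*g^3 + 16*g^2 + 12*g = (g)*(g^3 + 7*g^2 + 16*g + 12) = g*(g + 2)*(g^2 + 5*g + 6) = g*(g + 2)^2*(g + 3)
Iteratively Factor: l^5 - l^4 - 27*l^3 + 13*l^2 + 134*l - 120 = (l + 4)*(l^4 - 5*l^3 - 7*l^2 + 41*l - 30) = (l - 2)*(l + 4)*(l^3 - 3*l^2 - 13*l + 15) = (l - 2)*(l - 1)*(l + 4)*(l^2 - 2*l - 15) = (l - 2)*(l - 1)*(l + 3)*(l + 4)*(l - 5)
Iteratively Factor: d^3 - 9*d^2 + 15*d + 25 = (d - 5)*(d^2 - 4*d - 5) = (d - 5)^2*(d + 1)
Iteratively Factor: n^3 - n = (n + 1)*(n^2 - n) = (n - 1)*(n + 1)*(n)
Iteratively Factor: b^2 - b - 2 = (b + 1)*(b - 2)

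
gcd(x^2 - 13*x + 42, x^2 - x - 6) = 1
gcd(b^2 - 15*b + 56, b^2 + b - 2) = 1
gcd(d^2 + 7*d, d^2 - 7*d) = d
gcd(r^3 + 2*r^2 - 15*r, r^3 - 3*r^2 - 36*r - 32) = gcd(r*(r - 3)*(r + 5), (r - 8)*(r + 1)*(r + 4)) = 1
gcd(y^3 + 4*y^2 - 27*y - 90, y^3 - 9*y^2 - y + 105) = y^2 - 2*y - 15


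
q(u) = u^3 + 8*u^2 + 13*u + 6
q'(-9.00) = 112.00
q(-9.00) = -192.00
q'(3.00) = 88.00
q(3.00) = 144.00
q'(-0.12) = 11.12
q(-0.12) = 4.55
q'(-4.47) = 1.42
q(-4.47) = 18.42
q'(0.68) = 25.27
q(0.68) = 18.85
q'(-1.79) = -6.03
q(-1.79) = 2.63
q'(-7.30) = 56.07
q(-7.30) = -51.60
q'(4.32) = 138.11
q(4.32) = 292.08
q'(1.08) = 33.78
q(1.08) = 30.63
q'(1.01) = 32.22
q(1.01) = 28.32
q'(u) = 3*u^2 + 16*u + 13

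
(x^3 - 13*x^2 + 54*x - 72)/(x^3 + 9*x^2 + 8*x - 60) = (x^3 - 13*x^2 + 54*x - 72)/(x^3 + 9*x^2 + 8*x - 60)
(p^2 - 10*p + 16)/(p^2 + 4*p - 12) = (p - 8)/(p + 6)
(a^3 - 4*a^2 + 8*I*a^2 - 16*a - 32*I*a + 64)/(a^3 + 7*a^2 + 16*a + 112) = (a^2 + 4*a*(-1 + I) - 16*I)/(a^2 + a*(7 - 4*I) - 28*I)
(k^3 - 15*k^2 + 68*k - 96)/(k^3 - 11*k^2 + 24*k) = (k - 4)/k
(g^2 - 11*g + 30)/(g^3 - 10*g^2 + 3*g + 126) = (g - 5)/(g^2 - 4*g - 21)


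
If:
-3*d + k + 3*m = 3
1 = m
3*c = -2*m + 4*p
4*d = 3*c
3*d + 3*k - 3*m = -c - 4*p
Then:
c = 1/13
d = 3/52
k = 9/52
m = 1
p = 29/52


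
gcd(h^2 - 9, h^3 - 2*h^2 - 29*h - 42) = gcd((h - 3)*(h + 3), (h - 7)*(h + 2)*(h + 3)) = h + 3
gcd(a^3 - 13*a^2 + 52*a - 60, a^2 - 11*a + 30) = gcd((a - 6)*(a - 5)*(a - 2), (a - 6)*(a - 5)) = a^2 - 11*a + 30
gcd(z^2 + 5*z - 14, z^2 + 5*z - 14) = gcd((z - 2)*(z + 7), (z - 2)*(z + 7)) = z^2 + 5*z - 14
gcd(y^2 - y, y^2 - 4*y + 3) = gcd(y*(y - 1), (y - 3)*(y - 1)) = y - 1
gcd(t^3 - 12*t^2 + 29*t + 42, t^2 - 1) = t + 1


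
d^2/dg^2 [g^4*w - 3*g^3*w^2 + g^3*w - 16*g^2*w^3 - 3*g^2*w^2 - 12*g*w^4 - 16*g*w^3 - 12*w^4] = 2*w*(6*g^2 - 9*g*w + 3*g - 16*w^2 - 3*w)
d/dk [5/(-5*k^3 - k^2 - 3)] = 5*k*(15*k + 2)/(5*k^3 + k^2 + 3)^2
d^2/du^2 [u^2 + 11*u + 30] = 2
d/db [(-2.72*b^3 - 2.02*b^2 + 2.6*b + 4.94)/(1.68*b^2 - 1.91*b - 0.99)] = (-4.5696*b^4 + 10.3904*b^3 + 7.5686*b^2 - 12.5988*b + 6.8614)/(2.8224*b^4 - 6.4176*b^3 + 0.3217*b^2 + 3.7818*b + 0.9801)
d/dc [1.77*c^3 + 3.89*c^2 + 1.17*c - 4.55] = 5.31*c^2 + 7.78*c + 1.17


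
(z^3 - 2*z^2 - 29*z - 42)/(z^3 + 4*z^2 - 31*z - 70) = (z^2 - 4*z - 21)/(z^2 + 2*z - 35)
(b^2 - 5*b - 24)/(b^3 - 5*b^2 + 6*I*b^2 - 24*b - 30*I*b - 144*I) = 1/(b + 6*I)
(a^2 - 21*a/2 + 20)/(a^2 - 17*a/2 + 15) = (a - 8)/(a - 6)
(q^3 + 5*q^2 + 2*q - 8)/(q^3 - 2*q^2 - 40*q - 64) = (q - 1)/(q - 8)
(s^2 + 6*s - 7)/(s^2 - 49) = (s - 1)/(s - 7)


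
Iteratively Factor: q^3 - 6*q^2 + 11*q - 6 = (q - 3)*(q^2 - 3*q + 2) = (q - 3)*(q - 2)*(q - 1)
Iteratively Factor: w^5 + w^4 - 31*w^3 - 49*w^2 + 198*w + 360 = (w - 3)*(w^4 + 4*w^3 - 19*w^2 - 106*w - 120) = (w - 3)*(w + 3)*(w^3 + w^2 - 22*w - 40) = (w - 3)*(w + 3)*(w + 4)*(w^2 - 3*w - 10) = (w - 5)*(w - 3)*(w + 3)*(w + 4)*(w + 2)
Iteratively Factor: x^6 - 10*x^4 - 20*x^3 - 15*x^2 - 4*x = (x + 1)*(x^5 - x^4 - 9*x^3 - 11*x^2 - 4*x) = (x + 1)^2*(x^4 - 2*x^3 - 7*x^2 - 4*x) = (x + 1)^3*(x^3 - 3*x^2 - 4*x) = x*(x + 1)^3*(x^2 - 3*x - 4) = x*(x - 4)*(x + 1)^3*(x + 1)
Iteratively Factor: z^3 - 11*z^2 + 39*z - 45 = (z - 3)*(z^2 - 8*z + 15) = (z - 3)^2*(z - 5)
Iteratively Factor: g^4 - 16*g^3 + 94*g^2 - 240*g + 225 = (g - 3)*(g^3 - 13*g^2 + 55*g - 75) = (g - 3)^2*(g^2 - 10*g + 25) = (g - 5)*(g - 3)^2*(g - 5)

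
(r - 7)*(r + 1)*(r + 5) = r^3 - r^2 - 37*r - 35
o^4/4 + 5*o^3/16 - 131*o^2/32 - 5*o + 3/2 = (o/4 + 1)*(o - 4)*(o - 1/4)*(o + 3/2)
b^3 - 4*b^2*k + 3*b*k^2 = b*(b - 3*k)*(b - k)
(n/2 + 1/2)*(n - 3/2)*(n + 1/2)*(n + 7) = n^4/2 + 7*n^3/2 - 7*n^2/8 - 13*n/2 - 21/8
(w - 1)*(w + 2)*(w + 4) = w^3 + 5*w^2 + 2*w - 8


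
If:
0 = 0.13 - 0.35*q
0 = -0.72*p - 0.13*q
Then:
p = -0.07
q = 0.37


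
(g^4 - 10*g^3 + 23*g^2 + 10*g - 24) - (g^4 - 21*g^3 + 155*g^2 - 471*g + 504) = 11*g^3 - 132*g^2 + 481*g - 528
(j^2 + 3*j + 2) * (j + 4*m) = j^3 + 4*j^2*m + 3*j^2 + 12*j*m + 2*j + 8*m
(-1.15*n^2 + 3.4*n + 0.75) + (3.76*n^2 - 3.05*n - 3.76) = 2.61*n^2 + 0.35*n - 3.01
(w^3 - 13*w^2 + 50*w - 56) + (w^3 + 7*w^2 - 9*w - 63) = 2*w^3 - 6*w^2 + 41*w - 119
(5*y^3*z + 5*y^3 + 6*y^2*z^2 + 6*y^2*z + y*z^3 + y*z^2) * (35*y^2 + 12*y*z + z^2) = 175*y^5*z + 175*y^5 + 270*y^4*z^2 + 270*y^4*z + 112*y^3*z^3 + 112*y^3*z^2 + 18*y^2*z^4 + 18*y^2*z^3 + y*z^5 + y*z^4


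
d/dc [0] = 0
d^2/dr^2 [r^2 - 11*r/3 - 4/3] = 2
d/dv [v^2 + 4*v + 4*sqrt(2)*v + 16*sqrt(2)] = 2*v + 4 + 4*sqrt(2)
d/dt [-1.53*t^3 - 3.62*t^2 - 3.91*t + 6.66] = -4.59*t^2 - 7.24*t - 3.91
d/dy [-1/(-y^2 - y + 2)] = (-2*y - 1)/(y^2 + y - 2)^2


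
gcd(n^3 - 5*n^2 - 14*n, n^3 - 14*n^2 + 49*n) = n^2 - 7*n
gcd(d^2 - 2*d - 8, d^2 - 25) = 1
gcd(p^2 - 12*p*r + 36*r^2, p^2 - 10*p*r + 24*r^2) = p - 6*r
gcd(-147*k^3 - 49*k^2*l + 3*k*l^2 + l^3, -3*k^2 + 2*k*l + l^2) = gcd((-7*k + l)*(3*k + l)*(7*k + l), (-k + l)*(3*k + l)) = 3*k + l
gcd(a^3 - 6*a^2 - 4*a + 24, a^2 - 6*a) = a - 6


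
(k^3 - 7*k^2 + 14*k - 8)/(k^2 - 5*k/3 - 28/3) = 3*(k^2 - 3*k + 2)/(3*k + 7)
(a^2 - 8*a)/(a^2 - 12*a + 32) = a/(a - 4)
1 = 1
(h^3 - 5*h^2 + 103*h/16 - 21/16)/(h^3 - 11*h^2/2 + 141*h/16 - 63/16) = (4*h - 1)/(4*h - 3)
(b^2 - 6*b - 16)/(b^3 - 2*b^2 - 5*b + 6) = (b - 8)/(b^2 - 4*b + 3)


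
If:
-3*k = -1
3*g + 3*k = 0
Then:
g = -1/3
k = 1/3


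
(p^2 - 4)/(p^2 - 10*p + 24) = (p^2 - 4)/(p^2 - 10*p + 24)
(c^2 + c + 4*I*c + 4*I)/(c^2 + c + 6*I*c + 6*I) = (c + 4*I)/(c + 6*I)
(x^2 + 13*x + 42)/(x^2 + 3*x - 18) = (x + 7)/(x - 3)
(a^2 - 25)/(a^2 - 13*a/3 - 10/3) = 3*(a + 5)/(3*a + 2)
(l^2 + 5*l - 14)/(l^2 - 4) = (l + 7)/(l + 2)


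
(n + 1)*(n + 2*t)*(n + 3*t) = n^3 + 5*n^2*t + n^2 + 6*n*t^2 + 5*n*t + 6*t^2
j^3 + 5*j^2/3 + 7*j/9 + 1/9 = (j + 1/3)^2*(j + 1)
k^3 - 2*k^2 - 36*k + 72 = (k - 6)*(k - 2)*(k + 6)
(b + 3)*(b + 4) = b^2 + 7*b + 12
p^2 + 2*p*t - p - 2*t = (p - 1)*(p + 2*t)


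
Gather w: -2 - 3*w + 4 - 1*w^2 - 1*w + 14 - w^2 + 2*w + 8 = -2*w^2 - 2*w + 24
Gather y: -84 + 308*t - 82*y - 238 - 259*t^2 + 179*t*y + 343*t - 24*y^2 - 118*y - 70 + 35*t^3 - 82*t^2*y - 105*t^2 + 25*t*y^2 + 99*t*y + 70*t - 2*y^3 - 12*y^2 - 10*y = 35*t^3 - 364*t^2 + 721*t - 2*y^3 + y^2*(25*t - 36) + y*(-82*t^2 + 278*t - 210) - 392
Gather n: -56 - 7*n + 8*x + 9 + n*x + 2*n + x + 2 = n*(x - 5) + 9*x - 45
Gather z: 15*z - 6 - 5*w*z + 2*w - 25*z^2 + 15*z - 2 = 2*w - 25*z^2 + z*(30 - 5*w) - 8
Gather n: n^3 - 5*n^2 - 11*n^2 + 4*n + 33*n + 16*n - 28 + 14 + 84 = n^3 - 16*n^2 + 53*n + 70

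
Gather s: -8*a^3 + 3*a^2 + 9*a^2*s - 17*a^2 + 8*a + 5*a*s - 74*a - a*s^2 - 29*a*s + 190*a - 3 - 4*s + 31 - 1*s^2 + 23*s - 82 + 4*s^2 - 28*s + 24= -8*a^3 - 14*a^2 + 124*a + s^2*(3 - a) + s*(9*a^2 - 24*a - 9) - 30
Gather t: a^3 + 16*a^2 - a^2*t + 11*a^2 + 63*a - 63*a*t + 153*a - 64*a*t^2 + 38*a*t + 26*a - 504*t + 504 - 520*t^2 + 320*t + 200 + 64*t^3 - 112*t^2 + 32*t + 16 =a^3 + 27*a^2 + 242*a + 64*t^3 + t^2*(-64*a - 632) + t*(-a^2 - 25*a - 152) + 720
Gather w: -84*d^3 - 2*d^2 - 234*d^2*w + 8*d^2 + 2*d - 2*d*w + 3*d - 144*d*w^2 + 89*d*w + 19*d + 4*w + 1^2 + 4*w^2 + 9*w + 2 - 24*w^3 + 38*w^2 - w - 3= -84*d^3 + 6*d^2 + 24*d - 24*w^3 + w^2*(42 - 144*d) + w*(-234*d^2 + 87*d + 12)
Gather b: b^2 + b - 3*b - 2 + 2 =b^2 - 2*b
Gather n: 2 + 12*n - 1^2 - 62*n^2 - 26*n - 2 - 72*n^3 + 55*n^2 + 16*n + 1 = -72*n^3 - 7*n^2 + 2*n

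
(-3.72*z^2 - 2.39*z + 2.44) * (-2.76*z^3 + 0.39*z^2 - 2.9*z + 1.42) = 10.2672*z^5 + 5.1456*z^4 + 3.1215*z^3 + 2.6002*z^2 - 10.4698*z + 3.4648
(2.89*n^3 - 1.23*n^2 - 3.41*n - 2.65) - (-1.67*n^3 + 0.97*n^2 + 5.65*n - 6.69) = 4.56*n^3 - 2.2*n^2 - 9.06*n + 4.04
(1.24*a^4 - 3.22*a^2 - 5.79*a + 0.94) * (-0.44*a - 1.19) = -0.5456*a^5 - 1.4756*a^4 + 1.4168*a^3 + 6.3794*a^2 + 6.4765*a - 1.1186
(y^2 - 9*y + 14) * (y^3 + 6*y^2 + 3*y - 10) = y^5 - 3*y^4 - 37*y^3 + 47*y^2 + 132*y - 140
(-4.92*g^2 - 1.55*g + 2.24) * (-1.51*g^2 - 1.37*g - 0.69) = 7.4292*g^4 + 9.0809*g^3 + 2.1359*g^2 - 1.9993*g - 1.5456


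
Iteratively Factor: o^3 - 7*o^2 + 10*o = (o)*(o^2 - 7*o + 10) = o*(o - 5)*(o - 2)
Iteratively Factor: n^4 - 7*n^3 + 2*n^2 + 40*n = (n)*(n^3 - 7*n^2 + 2*n + 40) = n*(n - 5)*(n^2 - 2*n - 8) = n*(n - 5)*(n + 2)*(n - 4)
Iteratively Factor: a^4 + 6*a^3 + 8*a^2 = (a + 4)*(a^3 + 2*a^2) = (a + 2)*(a + 4)*(a^2) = a*(a + 2)*(a + 4)*(a)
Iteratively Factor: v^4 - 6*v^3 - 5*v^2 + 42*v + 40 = (v + 1)*(v^3 - 7*v^2 + 2*v + 40) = (v - 5)*(v + 1)*(v^2 - 2*v - 8) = (v - 5)*(v + 1)*(v + 2)*(v - 4)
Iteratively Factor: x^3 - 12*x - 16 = (x - 4)*(x^2 + 4*x + 4) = (x - 4)*(x + 2)*(x + 2)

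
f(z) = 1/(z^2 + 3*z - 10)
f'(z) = (-2*z - 3)/(z^2 + 3*z - 10)^2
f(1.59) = -0.37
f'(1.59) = -0.85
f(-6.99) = 0.06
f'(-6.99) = 0.03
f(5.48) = 0.03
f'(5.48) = -0.01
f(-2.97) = -0.10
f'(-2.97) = 0.03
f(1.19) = -0.20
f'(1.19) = -0.21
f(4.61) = 0.04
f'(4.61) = -0.02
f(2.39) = 0.35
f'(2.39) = -0.94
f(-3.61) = -0.13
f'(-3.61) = 0.07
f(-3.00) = -0.10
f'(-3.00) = 0.03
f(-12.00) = 0.01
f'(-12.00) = 0.00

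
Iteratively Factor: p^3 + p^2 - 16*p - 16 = (p + 1)*(p^2 - 16) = (p + 1)*(p + 4)*(p - 4)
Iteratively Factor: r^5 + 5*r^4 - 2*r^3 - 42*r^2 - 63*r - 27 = (r - 3)*(r^4 + 8*r^3 + 22*r^2 + 24*r + 9) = (r - 3)*(r + 1)*(r^3 + 7*r^2 + 15*r + 9) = (r - 3)*(r + 1)*(r + 3)*(r^2 + 4*r + 3) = (r - 3)*(r + 1)*(r + 3)^2*(r + 1)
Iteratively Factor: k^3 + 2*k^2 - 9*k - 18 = (k - 3)*(k^2 + 5*k + 6) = (k - 3)*(k + 3)*(k + 2)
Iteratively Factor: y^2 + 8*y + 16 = (y + 4)*(y + 4)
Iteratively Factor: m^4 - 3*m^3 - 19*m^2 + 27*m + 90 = (m + 3)*(m^3 - 6*m^2 - m + 30) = (m - 5)*(m + 3)*(m^2 - m - 6) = (m - 5)*(m - 3)*(m + 3)*(m + 2)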